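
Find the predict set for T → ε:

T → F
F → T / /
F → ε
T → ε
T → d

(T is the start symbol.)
PREDICT(T → ε) = (FIRST(RHS) \ {ε}) ∪ (FOLLOW(T) if ε ∈ FIRST(RHS), i.e. RHS ⇒* ε)
The right-hand side is ε (FIRST(ε) = { ε }), so the predict set is FOLLOW(T) = { $, '/' }
PREDICT(T → ε) = { $, '/' }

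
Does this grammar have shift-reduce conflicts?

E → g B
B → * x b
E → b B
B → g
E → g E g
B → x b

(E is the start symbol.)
Augment with E' → E and build the canonical LR(0) collection (I0 = CLOSURE({[E' → . E]}), then GOTO on every symbol after a dot until no new states appear). It has 15 states:
  I0: { [E → . b B], [E → . g B], [E → . g E g], [E' → . E] }  — shift
  I1: { [E' → E .] }  — accept
  I2: { [B → . * x b], [B → . g], [B → . x b], [E → b . B] }  — shift
  I3: { [B → . * x b], [B → . g], [B → . x b], [E → . b B], [E → . g B], [E → . g E g], [E → g . B], [E → g . E g] }  — shift
  I4: { [B → * . x b] }  — shift
  I5: { [E → g B .] }  — reduce
  I6: { [E → g E . g] }  — shift
  I7: { [B → . * x b], [B → . g], [B → . x b], [B → g .], [E → . b B], [E → . g B], [E → . g E g], [E → g . B], [E → g . E g] }  — shift, reduce
  I8: { [B → x . b] }  — shift
  I9: { [B → x b .] }  — reduce
  I10: { [E → g E g .] }  — reduce
  I11: { [B → * x . b] }  — shift
  I12: { [B → * x b .] }  — reduce
  I13: { [E → b B .] }  — reduce
  I14: { [B → g .] }  — reduce

I7 contains reduce item [B → g .] and shift items [B → . * x b], [B → . g], [B → . x b], [E → . b B], [E → . g B], [E → . g E g] — shift-reduce conflict.

Answer: Yes — I7: [B → g .] vs [B → . * x b]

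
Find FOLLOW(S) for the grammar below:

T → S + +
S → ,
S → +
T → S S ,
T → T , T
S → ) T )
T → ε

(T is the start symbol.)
In T → S + +: S is followed by '+' '+', add FIRST('+' '+') \ {ε} = { '+' }
In T → S S ,: S is followed by S ',', add FIRST(S ',') \ {ε} = { ')', '+', ',' }
In T → S S ,: S is followed by ',', add FIRST(',') \ {ε} = { ',' }

Taking the union: FOLLOW(S) = { ')', '+', ',' }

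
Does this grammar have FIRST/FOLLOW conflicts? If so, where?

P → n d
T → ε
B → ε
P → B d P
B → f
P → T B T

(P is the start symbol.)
A FIRST/FOLLOW conflict occurs when a non-terminal N has a nullable alternative N → β (β ⇒* ε) and another alternative N → α with FIRST(α) ∩ FOLLOW(N) ≠ ∅: on such a lookahead the parser cannot decide between expanding α and letting N vanish via β.

Nullable non-terminals: B, P, T.
FIRST sets used below: FIRST(B) = { 'f', ε }, FIRST(T) = { ε }

B: nullable alternative(s) B → ε; FOLLOW(B) = { $, 'd' }
  B → ε: FIRST \ {ε} = { } — this is the only nullable alternative, skip
  B → f: FIRST \ {ε} = { 'f' } — disjoint from FOLLOW(B)

P: nullable alternative(s) P → T B T; FOLLOW(P) = { $ }
  P → n d: FIRST \ {ε} = { 'n' } — disjoint from FOLLOW(P)
  P → B d P: FIRST \ {ε} = { 'd', 'f' } — disjoint from FOLLOW(P)
  P → T B T: FIRST \ {ε} = { 'f' } — this is the only nullable alternative, skip
T has a nullable alternative but only one production, so nothing to check.

No FIRST/FOLLOW conflicts found.

Answer: No FIRST/FOLLOW conflicts.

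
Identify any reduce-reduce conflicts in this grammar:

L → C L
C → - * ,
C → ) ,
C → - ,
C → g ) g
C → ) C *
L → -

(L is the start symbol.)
No reduce-reduce conflicts

Augment with L' → L and build the canonical LR(0) collection (I0 = CLOSURE({[L' → . L]}), then GOTO on every symbol after a dot until no new states appear). It has 16 states:
  I0: { [C → . ) ,], [C → . ) C *], [C → . - * ,], [C → . - ,], [C → . g ) g], [L → . -], [L → . C L], [L' → . L] }  — shift
  I1: { [C → ) . ,], [C → ) . C *], [C → . ) ,], [C → . ) C *], [C → . - * ,], [C → . - ,], [C → . g ) g] }  — shift
  I2: { [C → - . * ,], [C → - . ,], [L → - .] }  — shift, reduce
  I3: { [C → . ) ,], [C → . ) C *], [C → . - * ,], [C → . - ,], [C → . g ) g], [L → . -], [L → . C L], [L → C . L] }  — shift
  I4: { [L' → L .] }  — accept
  I5: { [C → g . ) g] }  — shift
  I6: { [C → g ) . g] }  — shift
  I7: { [C → g ) g .] }  — reduce
  I8: { [L → C L .] }  — reduce
  I9: { [C → - * . ,] }  — shift
  I10: { [C → - , .] }  — reduce
  I11: { [C → - * , .] }  — reduce
  I12: { [C → ) , .] }  — reduce
  I13: { [C → - . * ,], [C → - . ,] }  — shift
  I14: { [C → ) C . *] }  — shift
  I15: { [C → ) C * .] }  — reduce

No state contains more than one complete item.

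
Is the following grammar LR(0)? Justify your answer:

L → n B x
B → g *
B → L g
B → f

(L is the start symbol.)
Yes, the grammar is LR(0)

A grammar is LR(0) if no state in the canonical LR(0) collection has:
  - both a shift item (dot before a terminal) and a complete item (shift-reduce conflict), or
  - two or more complete items (reduce-reduce conflict; the accept item [L' → L .] counts as a complete item here).

Augment with L' → L and build the canonical LR(0) collection (I0 = CLOSURE({[L' → . L]}), then GOTO on every symbol after a dot until no new states appear). It has 10 states:
  I0: { [L → . n B x], [L' → . L] }  — shift
  I1: { [L' → L .] }  — accept
  I2: { [B → . L g], [B → . f], [B → . g *], [L → . n B x], [L → n . B x] }  — shift
  I3: { [L → n B . x] }  — shift
  I4: { [B → L . g] }  — shift
  I5: { [B → f .] }  — reduce
  I6: { [B → g . *] }  — shift
  I7: { [B → g * .] }  — reduce
  I8: { [B → L g .] }  — reduce
  I9: { [L → n B x .] }  — reduce

Every state is either a pure shift/goto state or contains exactly one complete item and nothing to shift — no conflicts. The grammar is LR(0).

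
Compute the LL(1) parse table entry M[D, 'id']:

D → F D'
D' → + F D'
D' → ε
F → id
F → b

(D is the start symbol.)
To find M[D, 'id'], we find productions for D where 'id' is in the predict set (PREDICT(N → α) = (FIRST(α) \ {ε}) ∪ (FOLLOW(N) if α ⇒* ε)).

Relevant sets:
  FIRST(F) = { 'b', 'id' }

D → F D': PREDICT = { 'b', 'id' }
  'id' is in predict set, so this production goes in M[D, 'id']

M[D, 'id'] = D → F D'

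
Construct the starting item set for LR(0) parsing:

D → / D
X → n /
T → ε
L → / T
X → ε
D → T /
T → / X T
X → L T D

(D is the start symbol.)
First, augment the grammar with D' → D
I₀ = CLOSURE({ [D' → . D] }):
  [D' → . D] has the dot before D: add [D → . / D], [D → . T /]
  [D → . T /] has the dot before T: add [T → .], [T → . / X T]
No further items can be added.

I₀ = { [D → . / D], [D → . T /], [D' → . D], [T → . / X T], [T → .] }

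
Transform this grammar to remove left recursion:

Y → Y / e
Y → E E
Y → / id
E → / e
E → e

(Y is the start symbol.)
Y is directly left-recursive. The standard transformation for
  A → A α₁ | ... | A α_m | β₁ | ... | β_n
is
  A  → β₁ A' | ... | β_n A'
  A' → α₁ A' | ... | α_m A' | ε

Y → E E becomes Y → E E Y'
Y → / id becomes Y → / id Y'
Y → Y / e becomes Y' → / e Y'
Add Y' → ε

Productions for other non-terminals are unchanged:
  E → / e
  E → e

Resulting grammar:
Y → E E Y'
Y → / id Y'
Y' → / e Y'
Y' → ε
E → / e
E → e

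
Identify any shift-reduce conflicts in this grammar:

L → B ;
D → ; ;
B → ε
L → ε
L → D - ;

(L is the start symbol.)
Yes — I0: [B → .] vs [D → . ; ;]

Augment with L' → L and build the canonical LR(0) collection (I0 = CLOSURE({[L' → . L]}), then GOTO on every symbol after a dot until no new states appear). It has 9 states:
  I0: { [B → .], [D → . ; ;], [L → . B ;], [L → . D - ;], [L → .], [L' → . L] }  — shift, 2 reduces
  I1: { [D → ; . ;] }  — shift
  I2: { [L → B . ;] }  — shift
  I3: { [L → D . - ;] }  — shift
  I4: { [L' → L .] }  — accept
  I5: { [L → D - . ;] }  — shift
  I6: { [L → D - ; .] }  — reduce
  I7: { [L → B ; .] }  — reduce
  I8: { [D → ; ; .] }  — reduce

I0 contains reduce items [B → .], [L → .] and shift item [D → . ; ;] — shift-reduce conflict.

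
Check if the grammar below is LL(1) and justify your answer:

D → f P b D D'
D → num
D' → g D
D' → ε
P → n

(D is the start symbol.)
Relevant sets:
  FOLLOW(D') = { $, 'g' }

For D:
  PREDICT(D → f P b D D') = { 'f' }
  PREDICT(D → num) = { 'num' }
For D':
  PREDICT(D' → g D) = { 'g' }
  PREDICT(D' → ε) = { $, 'g' }
P has a single production, so nothing to check there.

Conflict found: Predict set conflict for D': { 'g' }
The grammar is NOT LL(1).

Answer: No. Predict set conflict for D': { 'g' }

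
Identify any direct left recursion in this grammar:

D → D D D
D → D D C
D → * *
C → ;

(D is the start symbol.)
Direct left recursion occurs when N → N α for some non-terminal N (the right-hand side begins with the left-hand side itself).

D → D D D: LEFT RECURSIVE (starts with D)
D → D D C: LEFT RECURSIVE (starts with D)
D → * *: starts with '*'
C → ;: starts with ';'

The grammar has direct left recursion on: D.

Answer: Yes, D is left-recursive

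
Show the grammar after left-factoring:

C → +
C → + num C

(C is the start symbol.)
Left-factoring transforms A → αβ₁ | αβ₂ into A → αA' and A' → β₁ | β₂
(α is the longest common prefix among the alternatives). Repeat until
no nonterminal has two alternatives with a common prefix.

Round 1: C has alternatives sharing prefix '+'. Introduce C': C → + C'
  Add: C' → ε
  Add: C' → num C

No remaining common prefixes — done.

Resulting grammar:
C → + C'
C' → ε
C' → num C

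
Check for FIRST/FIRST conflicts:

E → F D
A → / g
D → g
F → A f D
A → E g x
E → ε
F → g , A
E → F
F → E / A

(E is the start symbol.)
Yes. E → F D / E → F on { '/', 'g' }; A → '/' g / A → E g x on { '/' }; F → A f D / F → g ',' A on { 'g' }; F → A f D / F → E '/' A on { '/', 'g' }; F → g ',' A / F → E '/' A on { 'g' }

A FIRST/FIRST conflict occurs when two productions N → α and N → β for the same non-terminal have FIRST(α) ∩ FIRST(β) ≠ ∅ (with ε ∈ FIRST of a nullable right-hand side, so two nullable alternatives also conflict).

FIRST sets of the non-terminals at (or reachable through a nullable prefix from) the front of some alternative:
  FIRST(F) = { '/', 'g' }
  FIRST(E) = { '/', 'g', ε }
  FIRST(A) = { '/', 'g' }

Productions for E:
  E → F D: FIRST = { '/', 'g' }
  E → ε: FIRST = { ε }
  E → F: FIRST = { '/', 'g' }
Productions for A:
  A → / g: FIRST = { '/' }
  A → E g x: FIRST = { '/', 'g' }
Productions for F:
  F → A f D: FIRST = { '/', 'g' }
  F → g , A: FIRST = { 'g' }
  F → E / A: FIRST = { '/', 'g' }
D has only one production, so no FIRST/FIRST conflict is possible there.

Conflict for E: E → F D and E → F
  Overlap: { '/', 'g' }
Conflict for A: A → / g and A → E g x
  Overlap: { '/' }
Conflict for F: F → A f D and F → g , A
  Overlap: { 'g' }
Conflict for F: F → A f D and F → E / A
  Overlap: { '/', 'g' }
Conflict for F: F → g , A and F → E / A
  Overlap: { 'g' }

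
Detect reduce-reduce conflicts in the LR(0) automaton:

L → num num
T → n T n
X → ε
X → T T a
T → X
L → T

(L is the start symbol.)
Yes — I2: [L → T .] vs [X → .]; I9: [T → n T n .] vs [X → .]

Augment with L' → L and build the canonical LR(0) collection (I0 = CLOSURE({[L' → . L]}), then GOTO on every symbol after a dot until no new states appear). It has 11 states:
  I0: { [L → . T], [L → . num num], [L' → . L], [T → . X], [T → . n T n], [X → . T T a], [X → .] }  — shift, reduce
  I1: { [L' → L .] }  — accept
  I2: { [L → T .], [T → . X], [T → . n T n], [X → . T T a], [X → .], [X → T . T a] }  — shift, 2 reduces
  I3: { [T → X .] }  — reduce
  I4: { [T → . X], [T → . n T n], [T → n . T n], [X → . T T a], [X → .] }  — shift, reduce
  I5: { [L → num . num] }  — shift
  I6: { [L → num num .] }  — reduce
  I7: { [T → . X], [T → . n T n], [T → n T . n], [X → . T T a], [X → .], [X → T . T a] }  — shift, reduce
  I8: { [T → . X], [T → . n T n], [X → . T T a], [X → .], [X → T . T a], [X → T T . a] }  — shift, reduce
  I9: { [T → . X], [T → . n T n], [T → n . T n], [T → n T n .], [X → . T T a], [X → .] }  — shift, 2 reduces
  I10: { [X → T T a .] }  — reduce

I2 contains complete items [L → T .], [X → .] — reduce-reduce conflict.
I9 contains complete items [T → n T n .], [X → .] — reduce-reduce conflict.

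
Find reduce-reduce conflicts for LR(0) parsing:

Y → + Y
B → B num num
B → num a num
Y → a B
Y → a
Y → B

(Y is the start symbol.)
A reduce-reduce conflict occurs when an LR(0) state has two complete items [A → α .] and [B → β .] — both call for a reduction, and with no lookahead the parser cannot choose between them.

Augment with Y' → Y and build the canonical LR(0) collection (I0 = CLOSURE({[Y' → . Y]}), then GOTO on every symbol after a dot until no new states appear). It has 12 states:
  I0: { [B → . B num num], [B → . num a num], [Y → . + Y], [Y → . B], [Y → . a B], [Y → . a], [Y' → . Y] }  — shift
  I1: { [B → . B num num], [B → . num a num], [Y → + . Y], [Y → . + Y], [Y → . B], [Y → . a B], [Y → . a] }  — shift
  I2: { [B → B . num num], [Y → B .] }  — shift, reduce
  I3: { [Y' → Y .] }  — accept
  I4: { [B → . B num num], [B → . num a num], [Y → a . B], [Y → a .] }  — shift, reduce
  I5: { [B → num . a num] }  — shift
  I6: { [B → num a . num] }  — shift
  I7: { [B → num a num .] }  — reduce
  I8: { [B → B . num num], [Y → a B .] }  — shift, reduce
  I9: { [B → B num . num] }  — shift
  I10: { [B → B num num .] }  — reduce
  I11: { [Y → + Y .] }  — reduce

No state contains more than one complete item.

Answer: No reduce-reduce conflicts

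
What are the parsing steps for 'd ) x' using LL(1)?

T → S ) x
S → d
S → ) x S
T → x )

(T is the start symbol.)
LL(1) parsing maintains a stack (initially the start symbol over $) and the input. At each step: if the stack top is a terminal, match it against the current input token; if it is a non-terminal N, replace it with the RHS of M[N, lookahead] (the unique production whose predict set contains the lookahead).

Stack is shown with the top on the left.

Stack    Input    Action
------------------------
T $      d ) x $  output T → S ) x
S ) x $  d ) x $  output S → d
d ) x $  d ) x $  match 'd'
) x $    ) x $    match ')'
x $      x $      match 'x'
$        $        accept

The string is accepted.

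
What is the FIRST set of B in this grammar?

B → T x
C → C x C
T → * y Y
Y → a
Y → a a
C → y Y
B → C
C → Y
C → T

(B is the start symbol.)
{ '*', 'a', 'y' }

To compute FIRST(B), examine every production with B on the left-hand side, reading each right-hand side left to right until a non-nullable symbol is reached.

FIRST sets of the other non-terminals involved (by the same procedure, iterated to a fixed point):
  FIRST(T) = { '*' }
  FIRST(C) = { '*', 'a', 'y' }

From B → T x:
  - T is a non-terminal: add FIRST(T) \ {ε} = { '*' }
    T is not nullable, so stop
From B → C:
  - C is a non-terminal: add FIRST(C) \ {ε} = { '*', 'a', 'y' }
    C is not nullable, so stop

Collecting: FIRST(B) = { '*', 'a', 'y' }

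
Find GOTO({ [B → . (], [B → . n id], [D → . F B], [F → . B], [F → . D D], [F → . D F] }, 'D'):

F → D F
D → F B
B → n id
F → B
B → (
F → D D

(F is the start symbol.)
GOTO(I, 'D') = CLOSURE({ [A → αX.β] : [A → α.Xβ] ∈ I, X = 'D' })

Items with dot before 'D', with the dot advanced:
  [F → . D D] → [F → D . D]
  [F → . D F] → [F → D . F]
Closure of the advanced items:
  [F → D . D] has the dot before D: add [D → . F B]
  [F → D . F] has the dot before F: add [F → . D F], [F → . B], [F → . D D]
  [F → . B] has the dot before B: add [B → . n id], [B → . (]

GOTO = { [B → . (], [B → . n id], [D → . F B], [F → . B], [F → . D D], [F → . D F], [F → D . D], [F → D . F] }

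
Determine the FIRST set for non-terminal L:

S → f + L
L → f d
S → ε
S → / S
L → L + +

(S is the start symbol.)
{ 'f' }

From L → f d:
  - f is a terminal: add 'f' and stop
From L → L + +:
  - L is the symbol being defined: contributes nothing new
    L is not nullable, so stop

Collecting: FIRST(L) = { 'f' }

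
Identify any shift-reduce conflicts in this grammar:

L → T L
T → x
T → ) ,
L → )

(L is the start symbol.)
Yes — I1: [L → ) .] vs [T → ) . ,]

Augment with L' → L and build the canonical LR(0) collection (I0 = CLOSURE({[L' → . L]}), then GOTO on every symbol after a dot until no new states appear). It has 7 states:
  I0: { [L → . )], [L → . T L], [L' → . L], [T → . ) ,], [T → . x] }  — shift
  I1: { [L → ) .], [T → ) . ,] }  — shift, reduce
  I2: { [L' → L .] }  — accept
  I3: { [L → . )], [L → . T L], [L → T . L], [T → . ) ,], [T → . x] }  — shift
  I4: { [T → x .] }  — reduce
  I5: { [L → T L .] }  — reduce
  I6: { [T → ) , .] }  — reduce

I1 contains reduce item [L → ) .] and shift item [T → ) . ,] — shift-reduce conflict.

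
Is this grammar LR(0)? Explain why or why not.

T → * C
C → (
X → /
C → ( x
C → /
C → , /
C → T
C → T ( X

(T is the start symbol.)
No. Shift-reduce conflict between [C → ( .] and [C → ( . x]

A grammar is LR(0) if no state in the canonical LR(0) collection has:
  - both a shift item (dot before a terminal) and a complete item (shift-reduce conflict), or
  - two or more complete items (reduce-reduce conflict; the accept item [T' → T .] counts as a complete item here).

Augment with T' → T and build the canonical LR(0) collection (I0 = CLOSURE({[T' → . T]}), then GOTO on every symbol after a dot until no new states appear). It has 13 states:
  I0: { [T → . * C], [T' → . T] }  — shift
  I1: { [C → . ( x], [C → . (], [C → . , /], [C → . /], [C → . T ( X], [C → . T], [T → * . C], [T → . * C] }  — shift
  I2: { [T' → T .] }  — accept
  I3: { [C → ( . x], [C → ( .] }  — shift, reduce
  I4: { [C → , . /] }  — shift
  I5: { [C → / .] }  — reduce
  I6: { [T → * C .] }  — reduce
  I7: { [C → T . ( X], [C → T .] }  — shift, reduce
  I8: { [C → T ( . X], [X → . /] }  — shift
  I9: { [X → / .] }  — reduce
  I10: { [C → T ( X .] }  — reduce
  I11: { [C → , / .] }  — reduce
  I12: { [C → ( x .] }  — reduce

Conflict in state I3:
  Shift-reduce conflict between [C → ( .] and [C → ( . x]
So the grammar is NOT LR(0).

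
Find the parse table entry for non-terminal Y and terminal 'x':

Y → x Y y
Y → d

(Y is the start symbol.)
To find M[Y, 'x'], we find productions for Y where 'x' is in the predict set (PREDICT(N → α) = (FIRST(α) \ {ε}) ∪ (FOLLOW(N) if α ⇒* ε)).

Y → x Y y: PREDICT = { 'x' }
  'x' is in predict set, so this production goes in M[Y, 'x']
Y → d: PREDICT = { 'd' }

M[Y, 'x'] = Y → x Y y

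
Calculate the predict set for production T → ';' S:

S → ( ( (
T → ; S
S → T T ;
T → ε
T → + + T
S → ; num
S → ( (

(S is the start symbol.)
{ ';' }

PREDICT(T → ';' S) = (FIRST(RHS) \ {ε}) ∪ (FOLLOW(T) if ε ∈ FIRST(RHS), i.e. RHS ⇒* ε)
FIRST(';' S) = { ';' }
ε ∉ FIRST(';' S), so FOLLOW(T) is not added.
PREDICT(T → ';' S) = { ';' }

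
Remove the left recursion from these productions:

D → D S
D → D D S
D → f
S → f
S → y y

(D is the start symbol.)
D is directly left-recursive. The standard transformation for
  A → A α₁ | ... | A α_m | β₁ | ... | β_n
is
  A  → β₁ A' | ... | β_n A'
  A' → α₁ A' | ... | α_m A' | ε

D → f becomes D → f D'
D → D S becomes D' → S D'
D → D D S becomes D' → D S D'
Add D' → ε

Productions for other non-terminals are unchanged:
  S → f
  S → y y

Resulting grammar:
D → f D'
D' → S D'
D' → D S D'
D' → ε
S → f
S → y y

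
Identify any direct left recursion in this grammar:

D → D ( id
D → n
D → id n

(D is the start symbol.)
Yes, D is left-recursive

Direct left recursion occurs when N → N α for some non-terminal N (the right-hand side begins with the left-hand side itself).

D → D ( id: LEFT RECURSIVE (starts with D)
D → n: starts with n
D → id n: starts with id

The grammar has direct left recursion on: D.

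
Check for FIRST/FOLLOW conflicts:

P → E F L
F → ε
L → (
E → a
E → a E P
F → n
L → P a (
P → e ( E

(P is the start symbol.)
A FIRST/FOLLOW conflict occurs when a non-terminal N has a nullable alternative N → β (β ⇒* ε) and another alternative N → α with FIRST(α) ∩ FOLLOW(N) ≠ ∅: on such a lookahead the parser cannot decide between expanding α and letting N vanish via β.

Nullable non-terminals: F.

F: nullable alternative(s) F → ε; FOLLOW(F) = { '(', 'a', 'e' }
  F → ε: FIRST \ {ε} = { } — this is the only nullable alternative, skip
  F → n: FIRST \ {ε} = { 'n' } — disjoint from FOLLOW(F)

E, L, P have no nullable alternative, so no FIRST/FOLLOW check is needed there.

No FIRST/FOLLOW conflicts found.

Answer: No FIRST/FOLLOW conflicts.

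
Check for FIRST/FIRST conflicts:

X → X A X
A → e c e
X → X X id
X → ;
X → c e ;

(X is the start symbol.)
FIRST sets of the non-terminals at (or reachable through a nullable prefix from) the front of some alternative:
  FIRST(X) = { ';', 'c' }

Productions for X:
  X → X A X: FIRST = { ';', 'c' }
  X → X X id: FIRST = { ';', 'c' }
  X → ;: FIRST = { ';' }
  X → c e ;: FIRST = { 'c' }
A has only one production, so no FIRST/FIRST conflict is possible there.

Conflict for X: X → X A X and X → X X id
  Overlap: { ';', 'c' }
Conflict for X: X → X A X and X → ;
  Overlap: { ';' }
Conflict for X: X → X A X and X → c e ;
  Overlap: { 'c' }
Conflict for X: X → X X id and X → ;
  Overlap: { ';' }
Conflict for X: X → X X id and X → c e ;
  Overlap: { 'c' }

Answer: Yes. X → X A X / X → X X id on { ';', 'c' }; X → X A X / X → ';' on { ';' }; X → X A X / X → c e ';' on { 'c' }; X → X X id / X → ';' on { ';' }; X → X X id / X → c e ';' on { 'c' }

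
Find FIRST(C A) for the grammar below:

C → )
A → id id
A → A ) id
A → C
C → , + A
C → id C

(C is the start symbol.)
FIRST sets of the non-terminals involved (from the grammar, by fixed-point iteration):
  FIRST(C) = { ')', ',', 'id' }

To compute FIRST(C A), process the symbols left to right:
Symbol C is a non-terminal. Add FIRST(C) \ {ε} = { ')', ',', 'id' }
C is not nullable (ε ∉ FIRST(C)), so stop here.
FIRST(C A) = { ')', ',', 'id' }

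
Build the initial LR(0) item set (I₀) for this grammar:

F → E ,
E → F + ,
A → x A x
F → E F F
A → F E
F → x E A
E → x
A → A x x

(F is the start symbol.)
First, augment the grammar with F' → F
I₀ = CLOSURE({ [F' → . F] }):
  [F' → . F] has the dot before F: add [F → . E ,], [F → . E F F], [F → . x E A]
  [F → . E ,] has the dot before E: add [E → . F + ,], [E → . x]
No further items can be added.

I₀ = { [E → . F + ,], [E → . x], [F → . E ,], [F → . E F F], [F → . x E A], [F' → . F] }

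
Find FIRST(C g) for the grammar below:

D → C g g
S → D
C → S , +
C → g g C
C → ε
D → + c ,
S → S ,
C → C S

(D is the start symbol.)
FIRST sets of the non-terminals involved (from the grammar, by fixed-point iteration):
  FIRST(C) = { '+', 'g', ε }

To compute FIRST(C g), process the symbols left to right:
Symbol C is a non-terminal. Add FIRST(C) \ {ε} = { '+', 'g' }
C is nullable (ε ∈ FIRST(C)), continue to the next symbol.
Symbol g is a terminal. Add 'g' and stop.
FIRST(C g) = { '+', 'g' }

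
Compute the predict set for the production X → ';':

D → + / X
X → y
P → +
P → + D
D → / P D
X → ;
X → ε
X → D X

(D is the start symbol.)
PREDICT(X → ';') = (FIRST(RHS) \ {ε}) ∪ (FOLLOW(X) if ε ∈ FIRST(RHS), i.e. RHS ⇒* ε)
FIRST(';') = { ';' }
ε ∉ FIRST(';'), so FOLLOW(X) is not added.
PREDICT(X → ';') = { ';' }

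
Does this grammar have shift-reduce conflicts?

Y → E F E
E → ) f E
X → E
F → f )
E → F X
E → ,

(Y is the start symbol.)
Augment with Y' → Y and build the canonical LR(0) collection (I0 = CLOSURE({[Y' → . Y]}), then GOTO on every symbol after a dot until no new states appear). It has 14 states:
  I0: { [E → . ) f E], [E → . ,], [E → . F X], [F → . f )], [Y → . E F E], [Y' → . Y] }  — shift
  I1: { [E → ) . f E] }  — shift
  I2: { [E → , .] }  — reduce
  I3: { [F → . f )], [Y → E . F E] }  — shift
  I4: { [E → . ) f E], [E → . ,], [E → . F X], [E → F . X], [F → . f )], [X → . E] }  — shift
  I5: { [Y' → Y .] }  — accept
  I6: { [F → f . )] }  — shift
  I7: { [F → f ) .] }  — reduce
  I8: { [X → E .] }  — reduce
  I9: { [E → F X .] }  — reduce
  I10: { [E → . ) f E], [E → . ,], [E → . F X], [F → . f )], [Y → E F . E] }  — shift
  I11: { [Y → E F E .] }  — reduce
  I12: { [E → ) f . E], [E → . ) f E], [E → . ,], [E → . F X], [F → . f )] }  — shift
  I13: { [E → ) f E .] }  — reduce

No state contains both a complete item and a shift item.

Answer: No shift-reduce conflicts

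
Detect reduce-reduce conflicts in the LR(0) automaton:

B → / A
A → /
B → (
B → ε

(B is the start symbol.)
A reduce-reduce conflict occurs when an LR(0) state has two complete items [A → α .] and [B → β .] — both call for a reduction, and with no lookahead the parser cannot choose between them.

Augment with B' → B and build the canonical LR(0) collection (I0 = CLOSURE({[B' → . B]}), then GOTO on every symbol after a dot until no new states appear). It has 6 states:
  I0: { [B → . (], [B → . / A], [B → .], [B' → . B] }  — shift, reduce
  I1: { [B → ( .] }  — reduce
  I2: { [A → . /], [B → / . A] }  — shift
  I3: { [B' → B .] }  — accept
  I4: { [A → / .] }  — reduce
  I5: { [B → / A .] }  — reduce

No state contains more than one complete item.

Answer: No reduce-reduce conflicts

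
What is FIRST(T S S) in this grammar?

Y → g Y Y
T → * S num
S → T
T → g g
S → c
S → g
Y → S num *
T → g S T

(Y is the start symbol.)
{ '*', 'g' }

FIRST sets of the non-terminals involved (from the grammar, by fixed-point iteration):
  FIRST(T) = { '*', 'g' }

To compute FIRST(T S S), process the symbols left to right:
Symbol T is a non-terminal. Add FIRST(T) \ {ε} = { '*', 'g' }
T is not nullable (ε ∉ FIRST(T)), so stop here.
FIRST(T S S) = { '*', 'g' }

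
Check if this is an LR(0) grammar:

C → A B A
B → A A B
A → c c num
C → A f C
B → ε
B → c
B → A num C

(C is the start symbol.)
A grammar is LR(0) if no state in the canonical LR(0) collection has:
  - both a shift item (dot before a terminal) and a complete item (shift-reduce conflict), or
  - two or more complete items (reduce-reduce conflict; the accept item [C' → C .] counts as a complete item here).

Augment with C' → C and build the canonical LR(0) collection (I0 = CLOSURE({[C' → . C]}), then GOTO on every symbol after a dot until no new states appear). It has 16 states:
  I0: { [A → . c c num], [C → . A B A], [C → . A f C], [C' → . C] }  — shift
  I1: { [A → . c c num], [B → . A A B], [B → . A num C], [B → . c], [B → .], [C → A . B A], [C → A . f C] }  — shift, reduce
  I2: { [C' → C .] }  — accept
  I3: { [A → c . c num] }  — shift
  I4: { [A → c c . num] }  — shift
  I5: { [A → c c num .] }  — reduce
  I6: { [A → . c c num], [B → A . A B], [B → A . num C] }  — shift
  I7: { [A → . c c num], [C → A B . A] }  — shift
  I8: { [A → c . c num], [B → c .] }  — shift, reduce
  I9: { [A → . c c num], [C → . A B A], [C → . A f C], [C → A f . C] }  — shift
  I10: { [C → A f C .] }  — reduce
  I11: { [C → A B A .] }  — reduce
  I12: { [A → . c c num], [B → . A A B], [B → . A num C], [B → . c], [B → .], [B → A A . B] }  — shift, reduce
  I13: { [A → . c c num], [B → A num . C], [C → . A B A], [C → . A f C] }  — shift
  I14: { [B → A num C .] }  — reduce
  I15: { [B → A A B .] }  — reduce

Conflict in state I1:
  Shift-reduce conflict between [B → .] and [A → . c c num]
So the grammar is NOT LR(0).

Answer: No. Shift-reduce conflict between [B → .] and [A → . c c num]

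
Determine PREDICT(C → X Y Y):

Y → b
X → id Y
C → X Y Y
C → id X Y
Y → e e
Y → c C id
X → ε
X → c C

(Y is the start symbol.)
PREDICT(C → X Y Y) = (FIRST(RHS) \ {ε}) ∪ (FOLLOW(C) if ε ∈ FIRST(RHS), i.e. RHS ⇒* ε)
FIRST(X) = { 'c', 'id', ε }
FIRST(Y) = { 'b', 'c', 'e' }
FIRST(X Y Y) = { 'b', 'c', 'e', 'id' }
ε ∉ FIRST(X Y Y), so FOLLOW(C) is not added.
PREDICT(C → X Y Y) = { 'b', 'c', 'e', 'id' }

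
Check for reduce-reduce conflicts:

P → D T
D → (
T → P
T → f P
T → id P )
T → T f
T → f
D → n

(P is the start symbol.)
Augment with P' → P and build the canonical LR(0) collection (I0 = CLOSURE({[P' → . P]}), then GOTO on every symbol after a dot until no new states appear). It has 13 states:
  I0: { [D → . (], [D → . n], [P → . D T], [P' → . P] }  — shift
  I1: { [D → ( .] }  — reduce
  I2: { [D → . (], [D → . n], [P → . D T], [P → D . T], [T → . P], [T → . T f], [T → . f P], [T → . f], [T → . id P )] }  — shift
  I3: { [P' → P .] }  — accept
  I4: { [D → n .] }  — reduce
  I5: { [T → P .] }  — reduce
  I6: { [P → D T .], [T → T . f] }  — shift, reduce
  I7: { [D → . (], [D → . n], [P → . D T], [T → f . P], [T → f .] }  — shift, reduce
  I8: { [D → . (], [D → . n], [P → . D T], [T → id . P )] }  — shift
  I9: { [T → id P . )] }  — shift
  I10: { [T → id P ) .] }  — reduce
  I11: { [T → f P .] }  — reduce
  I12: { [T → T f .] }  — reduce

No state contains more than one complete item.

Answer: No reduce-reduce conflicts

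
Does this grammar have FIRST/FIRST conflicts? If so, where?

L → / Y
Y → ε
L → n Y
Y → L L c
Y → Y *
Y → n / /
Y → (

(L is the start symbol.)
Yes. Y → L L c / Y → Y '*' on { '/', 'n' }; Y → L L c / Y → n '/' '/' on { 'n' }; Y → Y '*' / Y → n '/' '/' on { 'n' }; Y → Y '*' / Y → '(' on { '(' }

A FIRST/FIRST conflict occurs when two productions N → α and N → β for the same non-terminal have FIRST(α) ∩ FIRST(β) ≠ ∅ (with ε ∈ FIRST of a nullable right-hand side, so two nullable alternatives also conflict).

FIRST sets of the non-terminals at (or reachable through a nullable prefix from) the front of some alternative:
  FIRST(L) = { '/', 'n' }
  FIRST(Y) = { '(', '*', '/', 'n', ε }

Productions for L:
  L → / Y: FIRST = { '/' }
  L → n Y: FIRST = { 'n' }
Productions for Y:
  Y → ε: FIRST = { ε }
  Y → L L c: FIRST = { '/', 'n' }
  Y → Y *: FIRST = { '(', '*', '/', 'n' }
  Y → n / /: FIRST = { 'n' }
  Y → (: FIRST = { '(' }

Conflict for Y: Y → L L c and Y → Y *
  Overlap: { '/', 'n' }
Conflict for Y: Y → L L c and Y → n / /
  Overlap: { 'n' }
Conflict for Y: Y → Y * and Y → n / /
  Overlap: { 'n' }
Conflict for Y: Y → Y * and Y → (
  Overlap: { '(' }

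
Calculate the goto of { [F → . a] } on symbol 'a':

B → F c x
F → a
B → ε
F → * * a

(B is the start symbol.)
{ [F → a .] }

GOTO(I, 'a') = CLOSURE({ [A → αX.β] : [A → α.Xβ] ∈ I, X = 'a' })

Items with dot before 'a', with the dot advanced:
  [F → . a] → [F → a .]
Closure adds nothing (no advanced item has the dot before a non-terminal).

GOTO = { [F → a .] }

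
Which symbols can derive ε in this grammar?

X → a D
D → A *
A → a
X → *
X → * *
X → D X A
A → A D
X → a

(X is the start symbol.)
None

A non-terminal is nullable if it can derive ε (the empty string): either it has an ε-production, or it has a production whose right-hand side consists entirely of nullable non-terminals.

There are no ε-productions, so no non-terminal can derive ε.
No non-terminals are nullable.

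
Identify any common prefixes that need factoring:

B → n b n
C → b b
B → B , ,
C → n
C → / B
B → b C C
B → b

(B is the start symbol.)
Yes, B has productions with common prefix 'b'

Left-factoring is needed when two productions for the same non-terminal
share a common prefix on the right-hand side.

Productions for B:
  B → n b n
  B → B , ,
  B → b C C
  B → b
Productions for C:
  C → b b
  C → n
  C → / B

Found common prefix 'b' in productions for B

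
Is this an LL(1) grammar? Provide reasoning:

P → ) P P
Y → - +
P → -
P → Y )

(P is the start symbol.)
No. Predict set conflict for P: { '-' }

Relevant sets:
  FIRST(Y) = { '-' }

For P:
  PREDICT(P → ')' P P) = { ')' }
  PREDICT(P → '-') = { '-' }
  PREDICT(P → Y ')') = { '-' }
Y has a single production, so nothing to check there.

Conflict found: Predict set conflict for P: { '-' }
The grammar is NOT LL(1).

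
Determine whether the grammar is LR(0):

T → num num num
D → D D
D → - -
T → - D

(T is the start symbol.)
No. Shift-reduce conflict between [T → - D .] and [D → . - -]

Augment with T' → T and build the canonical LR(0) collection (I0 = CLOSURE({[T' → . T]}), then GOTO on every symbol after a dot until no new states appear). It has 10 states:
  I0: { [T → . - D], [T → . num num num], [T' → . T] }  — shift
  I1: { [D → . - -], [D → . D D], [T → - . D] }  — shift
  I2: { [T' → T .] }  — accept
  I3: { [T → num . num num] }  — shift
  I4: { [T → num num . num] }  — shift
  I5: { [T → num num num .] }  — reduce
  I6: { [D → - . -] }  — shift
  I7: { [D → . - -], [D → . D D], [D → D . D], [T → - D .] }  — shift, reduce
  I8: { [D → . - -], [D → . D D], [D → D . D], [D → D D .] }  — shift, reduce
  I9: { [D → - - .] }  — reduce

Conflict in state I7:
  Shift-reduce conflict between [T → - D .] and [D → . - -]
So the grammar is NOT LR(0).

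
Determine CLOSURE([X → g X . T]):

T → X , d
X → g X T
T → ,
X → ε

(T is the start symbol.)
To compute CLOSURE, for each item [A → α.Bβ] where B is a non-terminal, add [B → .γ] for all productions B → γ; repeat for the newly added items until nothing changes.

Start with: [X → g X . T]
  [X → g X . T] has the dot before T: add [T → . X , d], [T → . ,]
  [T → . X , d] has the dot before X: add [X → . g X T], [X → .]
No further items can be added.

CLOSURE = { [T → . ,], [T → . X , d], [X → . g X T], [X → .], [X → g X . T] }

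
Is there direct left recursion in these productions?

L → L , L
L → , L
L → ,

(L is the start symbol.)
Yes, L is left-recursive

L → L , L: LEFT RECURSIVE (starts with L)
L → , L: starts with ','
L → ,: starts with ','

The grammar has direct left recursion on: L.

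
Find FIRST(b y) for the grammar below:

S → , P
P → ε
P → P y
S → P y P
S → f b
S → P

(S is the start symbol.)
To compute FIRST(b y), process the symbols left to right:
Symbol b is a terminal. Add 'b' and stop.
FIRST(b y) = { 'b' }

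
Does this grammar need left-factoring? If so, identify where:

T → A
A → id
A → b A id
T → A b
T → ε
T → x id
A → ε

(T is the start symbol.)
Left-factoring is needed when two productions for the same non-terminal
share a common prefix on the right-hand side.

Productions for T:
  T → A
  T → A b
  T → ε
  T → x id
Productions for A:
  A → id
  A → b A id
  A → ε

Found common prefix 'A' in productions for T

Answer: Yes, T has productions with common prefix 'A'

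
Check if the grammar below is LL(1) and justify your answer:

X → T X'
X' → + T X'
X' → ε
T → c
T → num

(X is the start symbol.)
Yes, the grammar is LL(1).

A grammar is LL(1) if for each non-terminal N with multiple productions, the predict sets of those productions are pairwise disjoint, where PREDICT(N → α) = (FIRST(α) \ {ε}) ∪ (FOLLOW(N) if α ⇒* ε).

Relevant sets:
  FOLLOW(X') = { $ }

For X':
  PREDICT(X' → '+' T X') = { '+' }
  PREDICT(X' → ε) = { $ }
For T:
  PREDICT(T → c) = { 'c' }
  PREDICT(T → num) = { 'num' }
X has a single production, so nothing to check there.

All predict sets are disjoint. The grammar IS LL(1).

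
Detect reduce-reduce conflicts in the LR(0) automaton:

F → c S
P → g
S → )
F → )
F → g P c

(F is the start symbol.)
No reduce-reduce conflicts

Augment with F' → F and build the canonical LR(0) collection (I0 = CLOSURE({[F' → . F]}), then GOTO on every symbol after a dot until no new states appear). It has 10 states:
  I0: { [F → . )], [F → . c S], [F → . g P c], [F' → . F] }  — shift
  I1: { [F → ) .] }  — reduce
  I2: { [F' → F .] }  — accept
  I3: { [F → c . S], [S → . )] }  — shift
  I4: { [F → g . P c], [P → . g] }  — shift
  I5: { [F → g P . c] }  — shift
  I6: { [P → g .] }  — reduce
  I7: { [F → g P c .] }  — reduce
  I8: { [S → ) .] }  — reduce
  I9: { [F → c S .] }  — reduce

No state contains more than one complete item.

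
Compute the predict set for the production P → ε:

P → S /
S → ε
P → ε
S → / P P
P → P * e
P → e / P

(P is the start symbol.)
PREDICT(P → ε) = (FIRST(RHS) \ {ε}) ∪ (FOLLOW(P) if ε ∈ FIRST(RHS), i.e. RHS ⇒* ε)
The right-hand side is ε (FIRST(ε) = { ε }), so the predict set is FOLLOW(P) = { $, '*', '/', 'e' }
PREDICT(P → ε) = { $, '*', '/', 'e' }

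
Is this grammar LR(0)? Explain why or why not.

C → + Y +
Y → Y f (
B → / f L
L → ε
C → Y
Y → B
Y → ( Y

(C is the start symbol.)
No. Shift-reduce conflict between [C → Y .] and [Y → Y . f (]

A grammar is LR(0) if no state in the canonical LR(0) collection has:
  - both a shift item (dot before a terminal) and a complete item (shift-reduce conflict), or
  - two or more complete items (reduce-reduce conflict; the accept item [C' → C .] counts as a complete item here).

Augment with C' → C and build the canonical LR(0) collection (I0 = CLOSURE({[C' → . C]}), then GOTO on every symbol after a dot until no new states appear). It has 14 states:
  I0: { [B → . / f L], [C → . + Y +], [C → . Y], [C' → . C], [Y → . ( Y], [Y → . B], [Y → . Y f (] }  — shift
  I1: { [B → . / f L], [Y → ( . Y], [Y → . ( Y], [Y → . B], [Y → . Y f (] }  — shift
  I2: { [B → . / f L], [C → + . Y +], [Y → . ( Y], [Y → . B], [Y → . Y f (] }  — shift
  I3: { [B → / . f L] }  — shift
  I4: { [Y → B .] }  — reduce
  I5: { [C' → C .] }  — accept
  I6: { [C → Y .], [Y → Y . f (] }  — shift, reduce
  I7: { [Y → Y f . (] }  — shift
  I8: { [Y → Y f ( .] }  — reduce
  I9: { [B → / f . L], [L → .] }  — reduce
  I10: { [B → / f L .] }  — reduce
  I11: { [C → + Y . +], [Y → Y . f (] }  — shift
  I12: { [C → + Y + .] }  — reduce
  I13: { [Y → ( Y .], [Y → Y . f (] }  — shift, reduce

Conflict in state I6:
  Shift-reduce conflict between [C → Y .] and [Y → Y . f (]
So the grammar is NOT LR(0).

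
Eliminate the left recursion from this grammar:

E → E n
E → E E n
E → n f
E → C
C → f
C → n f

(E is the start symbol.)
E → n f E'
E → C E'
E' → n E'
E' → E n E'
E' → ε
C → f
C → n f

E is directly left-recursive. The standard transformation for
  A → A α₁ | ... | A α_m | β₁ | ... | β_n
is
  A  → β₁ A' | ... | β_n A'
  A' → α₁ A' | ... | α_m A' | ε

E → n f becomes E → n f E'
E → C becomes E → C E'
E → E n becomes E' → n E'
E → E E n becomes E' → E n E'
Add E' → ε

Productions for other non-terminals are unchanged:
  C → f
  C → n f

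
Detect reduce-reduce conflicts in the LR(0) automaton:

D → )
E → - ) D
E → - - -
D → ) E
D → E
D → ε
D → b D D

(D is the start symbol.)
No reduce-reduce conflicts

A reduce-reduce conflict occurs when an LR(0) state has two complete items [A → α .] and [B → β .] — both call for a reduction, and with no lookahead the parser cannot choose between them.

Augment with D' → D and build the canonical LR(0) collection (I0 = CLOSURE({[D' → . D]}), then GOTO on every symbol after a dot until no new states appear). It has 13 states:
  I0: { [D → . ) E], [D → . )], [D → . E], [D → . b D D], [D → .], [D' → . D], [E → . - ) D], [E → . - - -] }  — shift, reduce
  I1: { [D → ) . E], [D → ) .], [E → . - ) D], [E → . - - -] }  — shift, reduce
  I2: { [E → - . ) D], [E → - . - -] }  — shift
  I3: { [D' → D .] }  — accept
  I4: { [D → E .] }  — reduce
  I5: { [D → . ) E], [D → . )], [D → . E], [D → . b D D], [D → .], [D → b . D D], [E → . - ) D], [E → . - - -] }  — shift, reduce
  I6: { [D → . ) E], [D → . )], [D → . E], [D → . b D D], [D → .], [D → b D . D], [E → . - ) D], [E → . - - -] }  — shift, reduce
  I7: { [D → b D D .] }  — reduce
  I8: { [D → . ) E], [D → . )], [D → . E], [D → . b D D], [D → .], [E → - ) . D], [E → . - ) D], [E → . - - -] }  — shift, reduce
  I9: { [E → - - . -] }  — shift
  I10: { [E → - - - .] }  — reduce
  I11: { [E → - ) D .] }  — reduce
  I12: { [D → ) E .] }  — reduce

No state contains more than one complete item.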